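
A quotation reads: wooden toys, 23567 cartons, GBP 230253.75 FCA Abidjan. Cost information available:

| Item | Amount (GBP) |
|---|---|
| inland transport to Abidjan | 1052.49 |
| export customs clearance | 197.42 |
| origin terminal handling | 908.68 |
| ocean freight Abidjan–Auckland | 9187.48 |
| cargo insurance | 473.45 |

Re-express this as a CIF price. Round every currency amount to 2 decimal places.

Not relevant to the conversion: export clearance, inland to port — on the seller under both FCA and CIF; already in the FCA price and stays in the CIF price.
From FCA to CIF, the seller additionally bears: origin terminal, freight, insurance.
CIF price = 230253.75 + 908.68 + 9187.48 + 473.45 = 240823.36

CIF price: GBP 240823.36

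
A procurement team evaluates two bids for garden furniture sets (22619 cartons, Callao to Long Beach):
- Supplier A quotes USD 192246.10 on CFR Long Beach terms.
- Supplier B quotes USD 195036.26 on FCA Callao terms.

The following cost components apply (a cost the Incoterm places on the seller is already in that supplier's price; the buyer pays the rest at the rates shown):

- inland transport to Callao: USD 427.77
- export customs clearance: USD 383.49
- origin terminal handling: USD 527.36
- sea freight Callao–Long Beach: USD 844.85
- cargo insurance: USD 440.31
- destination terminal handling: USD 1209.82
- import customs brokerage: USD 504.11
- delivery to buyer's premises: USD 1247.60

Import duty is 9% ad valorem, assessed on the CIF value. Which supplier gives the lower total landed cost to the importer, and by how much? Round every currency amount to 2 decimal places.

Supplier A is cheaper by USD 4536.98

Supplier A (CFR):
CIF value = CFR price + insurance = 192246.10 + 440.31 = 192686.41
Import duty = 192686.41 × 9% = 17341.78
Buyer bears (A): 440.31 + 1209.82 + 504.11 + 1247.60 = 3401.84
Landed cost (A) = invoice 192246.10 + 3401.84 + duty 17341.78 = 212989.72
Supplier B (FCA):
CIF value = FCA price + origin terminal + freight + insurance = 195036.26 + 527.36 + 844.85 + 440.31 = 196848.78
Import duty = 196848.78 × 9% = 17716.39
Buyer bears (B): 527.36 + 844.85 + 440.31 + 1209.82 + 504.11 + 1247.60 = 4774.05
Landed cost (B) = invoice 195036.26 + 4774.05 + duty 17716.39 = 217526.70
Difference = |212989.72 − 217526.70| = 4536.98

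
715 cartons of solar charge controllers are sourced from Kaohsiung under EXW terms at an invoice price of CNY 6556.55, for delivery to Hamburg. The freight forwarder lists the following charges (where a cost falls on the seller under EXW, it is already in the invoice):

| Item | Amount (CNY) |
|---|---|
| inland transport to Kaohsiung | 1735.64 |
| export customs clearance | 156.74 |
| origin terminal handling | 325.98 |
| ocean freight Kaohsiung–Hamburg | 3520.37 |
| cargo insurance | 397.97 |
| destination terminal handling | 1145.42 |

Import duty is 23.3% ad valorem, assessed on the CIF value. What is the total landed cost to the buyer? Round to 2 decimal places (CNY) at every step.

Total landed cost: CNY 16796.20

EXW: the seller makes goods available at their premises; the buyer bears all onward costs.
CIF value = EXW price + inland to port + export clearance + origin terminal + freight + insurance = 6556.55 + 1735.64 + 156.74 + 325.98 + 3520.37 + 397.97 = 12693.25
Import duty = 12693.25 × 23.3% = 2957.53
Buyer bears: inland to port 1735.64 + export clearance 156.74 + origin terminal 325.98 + freight 3520.37 + insurance 397.97 + destination terminal 1145.42 + duty 2957.53 = 10239.65
Landed cost = invoice 6556.55 + 10239.65 = 16796.20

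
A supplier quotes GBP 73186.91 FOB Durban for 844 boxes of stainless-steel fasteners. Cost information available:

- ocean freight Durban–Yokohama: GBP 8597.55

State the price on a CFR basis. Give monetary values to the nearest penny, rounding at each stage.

From FOB to CFR, the seller additionally bears: freight.
CFR price = 73186.91 + 8597.55 = 81784.46

CFR price: GBP 81784.46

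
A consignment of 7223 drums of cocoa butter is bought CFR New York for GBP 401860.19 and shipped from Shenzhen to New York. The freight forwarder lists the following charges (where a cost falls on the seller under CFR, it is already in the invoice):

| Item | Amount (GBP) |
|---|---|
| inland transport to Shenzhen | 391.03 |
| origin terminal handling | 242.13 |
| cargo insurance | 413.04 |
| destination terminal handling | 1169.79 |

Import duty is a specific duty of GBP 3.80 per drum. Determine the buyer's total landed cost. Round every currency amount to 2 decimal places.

CFR: the seller pays costs through ocean freight to the destination port, but not insurance.
Already in the invoice (seller's account under CFR): inland to port, origin terminal — exclude.
CIF value = CFR price + insurance = 401860.19 + 413.04 = 402273.23
Import duty = 7223 × 3.80 = 27447.40
Buyer bears: insurance 413.04 + destination terminal 1169.79 + duty 27447.40 = 29030.23
Landed cost = invoice 401860.19 + 29030.23 = 430890.42

Total landed cost: GBP 430890.42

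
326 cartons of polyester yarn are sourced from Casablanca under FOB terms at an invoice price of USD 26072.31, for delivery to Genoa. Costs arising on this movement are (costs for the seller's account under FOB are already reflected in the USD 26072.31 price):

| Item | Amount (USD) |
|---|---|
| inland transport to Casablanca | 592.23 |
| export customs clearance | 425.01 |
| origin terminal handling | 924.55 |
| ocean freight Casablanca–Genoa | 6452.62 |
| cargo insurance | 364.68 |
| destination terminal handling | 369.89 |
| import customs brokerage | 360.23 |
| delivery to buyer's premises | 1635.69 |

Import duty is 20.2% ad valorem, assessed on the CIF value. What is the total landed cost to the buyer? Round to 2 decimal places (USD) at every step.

Total landed cost: USD 41899.12

FOB: the seller bears costs until goods are on board at the origin port; the buyer bears freight, insurance and all costs thereafter.
Already in the invoice (seller's account under FOB): inland to port, export clearance, origin terminal — exclude.
CIF value = FOB price + freight + insurance = 26072.31 + 6452.62 + 364.68 = 32889.61
Import duty = 32889.61 × 20.2% = 6643.70
Buyer bears: freight 6452.62 + insurance 364.68 + destination terminal 369.89 + brokerage 360.23 + delivery 1635.69 + duty 6643.70 = 15826.81
Landed cost = invoice 26072.31 + 15826.81 = 41899.12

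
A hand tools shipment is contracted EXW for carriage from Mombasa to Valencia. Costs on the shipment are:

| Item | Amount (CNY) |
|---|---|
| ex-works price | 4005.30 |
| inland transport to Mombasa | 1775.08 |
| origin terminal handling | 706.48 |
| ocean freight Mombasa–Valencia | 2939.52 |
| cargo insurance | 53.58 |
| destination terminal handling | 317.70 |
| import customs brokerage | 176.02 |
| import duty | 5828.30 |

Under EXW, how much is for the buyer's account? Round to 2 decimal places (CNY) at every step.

EXW: the seller makes goods available at their premises; the buyer bears all onward costs.
Seller's account: goods 4005.30 = 4005.30
Buyer's account: inland to port 1775.08 + origin terminal 706.48 + freight 2939.52 + insurance 53.58 + destination terminal 317.70 + brokerage 176.02 + duty 5828.30 = 11796.68

Buyer's account: CNY 11796.68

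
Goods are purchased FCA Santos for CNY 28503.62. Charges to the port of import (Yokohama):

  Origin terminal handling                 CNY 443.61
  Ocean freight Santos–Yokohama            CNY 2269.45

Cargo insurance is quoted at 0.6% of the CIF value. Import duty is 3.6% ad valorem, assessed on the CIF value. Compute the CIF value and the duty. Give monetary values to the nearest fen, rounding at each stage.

CIF value: CNY 31405.11; import duty: CNY 1130.58

Let C be the CIF value. C = FCA price + pre-shipment costs + freight + 0.6% × C
C − 0.6% × C = 28503.62 + 443.61 + 2269.45
0.994 × C = 31216.68
C = 31216.68 / 0.994 = 31405.11
Insurance premium = 0.6% × 31405.11 = 188.43
Import duty = 31405.11 × 3.6% = 1130.58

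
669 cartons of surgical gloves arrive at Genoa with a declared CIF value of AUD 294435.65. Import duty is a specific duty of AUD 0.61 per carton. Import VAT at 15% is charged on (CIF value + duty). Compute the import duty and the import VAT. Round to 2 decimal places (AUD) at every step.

Import duty = 669 × 0.61 = 408.09
VAT base = CIF + duty = 294435.65 + 408.09 = 294843.74
Import VAT = 294843.74 × 15% = 44226.56

Import duty: AUD 408.09; import VAT: AUD 44226.56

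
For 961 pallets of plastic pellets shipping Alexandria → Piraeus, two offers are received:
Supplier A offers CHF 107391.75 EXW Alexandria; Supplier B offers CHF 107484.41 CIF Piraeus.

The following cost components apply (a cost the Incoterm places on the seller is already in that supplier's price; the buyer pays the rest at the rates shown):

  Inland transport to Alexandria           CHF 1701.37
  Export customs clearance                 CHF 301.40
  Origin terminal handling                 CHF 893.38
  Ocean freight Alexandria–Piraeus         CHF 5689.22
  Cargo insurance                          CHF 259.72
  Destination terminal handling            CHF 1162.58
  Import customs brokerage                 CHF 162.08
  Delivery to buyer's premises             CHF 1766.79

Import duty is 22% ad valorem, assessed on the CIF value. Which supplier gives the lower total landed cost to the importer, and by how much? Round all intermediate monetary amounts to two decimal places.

Supplier B is cheaper by CHF 10677.96

Supplier A (EXW):
CIF value = EXW price + inland to port + export clearance + origin terminal + freight + insurance = 107391.75 + 1701.37 + 301.40 + 893.38 + 5689.22 + 259.72 = 116236.84
Import duty = 116236.84 × 22% = 25572.10
Buyer bears (A): 1701.37 + 301.40 + 893.38 + 5689.22 + 259.72 + 1162.58 + 162.08 + 1766.79 = 11936.54
Landed cost (A) = invoice 107391.75 + 11936.54 + duty 25572.10 = 144900.39
Supplier B (CIF):
The CIF price already equals the CIF value: 107484.41
Import duty = 107484.41 × 22% = 23646.57
Buyer bears (B): 1162.58 + 162.08 + 1766.79 = 3091.45
Landed cost (B) = invoice 107484.41 + 3091.45 + duty 23646.57 = 134222.43
Difference = |144900.39 − 134222.43| = 10677.96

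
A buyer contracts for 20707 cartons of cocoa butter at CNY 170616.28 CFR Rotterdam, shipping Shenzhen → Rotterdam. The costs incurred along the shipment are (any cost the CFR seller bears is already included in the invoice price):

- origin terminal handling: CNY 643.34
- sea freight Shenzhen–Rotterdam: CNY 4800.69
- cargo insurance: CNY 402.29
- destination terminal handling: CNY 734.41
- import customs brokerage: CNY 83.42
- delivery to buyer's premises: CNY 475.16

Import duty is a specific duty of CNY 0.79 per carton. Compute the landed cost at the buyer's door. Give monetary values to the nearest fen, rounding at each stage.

CFR: the seller pays costs through ocean freight to the destination port, but not insurance.
Already in the invoice (seller's account under CFR): origin terminal, freight — exclude.
CIF value = CFR price + insurance = 170616.28 + 402.29 = 171018.57
Import duty = 20707 × 0.79 = 16358.53
Buyer bears: insurance 402.29 + destination terminal 734.41 + brokerage 83.42 + delivery 475.16 + duty 16358.53 = 18053.81
Landed cost = invoice 170616.28 + 18053.81 = 188670.09

Total landed cost: CNY 188670.09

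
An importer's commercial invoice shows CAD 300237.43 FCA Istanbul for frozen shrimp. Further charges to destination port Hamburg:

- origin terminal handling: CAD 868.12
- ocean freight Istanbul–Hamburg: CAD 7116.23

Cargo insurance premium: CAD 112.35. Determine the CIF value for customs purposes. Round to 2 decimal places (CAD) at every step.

CIF = FCA price + pre-shipment costs + freight + insurance
CIF = 300237.43 + 868.12 + 7116.23 + 112.35 = 308334.13

CIF value: CAD 308334.13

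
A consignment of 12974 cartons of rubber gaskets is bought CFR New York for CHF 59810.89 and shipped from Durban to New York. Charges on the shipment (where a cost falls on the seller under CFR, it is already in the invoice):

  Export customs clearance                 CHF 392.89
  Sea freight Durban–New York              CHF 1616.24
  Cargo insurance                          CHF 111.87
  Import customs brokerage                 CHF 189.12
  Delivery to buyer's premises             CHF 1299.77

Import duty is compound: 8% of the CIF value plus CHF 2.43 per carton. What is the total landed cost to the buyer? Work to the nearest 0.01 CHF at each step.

CFR: the seller pays costs through ocean freight to the destination port, but not insurance.
Already in the invoice (seller's account under CFR): export clearance, freight — exclude.
CIF value = CFR price + insurance = 59810.89 + 111.87 = 59922.76
Ad valorem component: 59922.76 × 8% = 4793.82
Specific component: 12974 × 2.43 = 31526.82
Import duty = 4793.82 + 31526.82 = 36320.64
Buyer bears: insurance 111.87 + brokerage 189.12 + delivery 1299.77 + duty 36320.64 = 37921.40
Landed cost = invoice 59810.89 + 37921.40 = 97732.29

Total landed cost: CHF 97732.29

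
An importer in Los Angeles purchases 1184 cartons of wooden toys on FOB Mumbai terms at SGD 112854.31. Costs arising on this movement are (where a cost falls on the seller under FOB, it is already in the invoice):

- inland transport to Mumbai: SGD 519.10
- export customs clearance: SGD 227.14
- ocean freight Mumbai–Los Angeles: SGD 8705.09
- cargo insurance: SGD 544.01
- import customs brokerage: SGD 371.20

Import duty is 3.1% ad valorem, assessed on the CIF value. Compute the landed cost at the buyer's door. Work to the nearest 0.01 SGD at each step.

FOB: the seller bears costs until goods are on board at the origin port; the buyer bears freight, insurance and all costs thereafter.
Already in the invoice (seller's account under FOB): inland to port, export clearance — exclude.
CIF value = FOB price + freight + insurance = 112854.31 + 8705.09 + 544.01 = 122103.41
Import duty = 122103.41 × 3.1% = 3785.21
Buyer bears: freight 8705.09 + insurance 544.01 + brokerage 371.20 + duty 3785.21 = 13405.51
Landed cost = invoice 112854.31 + 13405.51 = 126259.82

Total landed cost: SGD 126259.82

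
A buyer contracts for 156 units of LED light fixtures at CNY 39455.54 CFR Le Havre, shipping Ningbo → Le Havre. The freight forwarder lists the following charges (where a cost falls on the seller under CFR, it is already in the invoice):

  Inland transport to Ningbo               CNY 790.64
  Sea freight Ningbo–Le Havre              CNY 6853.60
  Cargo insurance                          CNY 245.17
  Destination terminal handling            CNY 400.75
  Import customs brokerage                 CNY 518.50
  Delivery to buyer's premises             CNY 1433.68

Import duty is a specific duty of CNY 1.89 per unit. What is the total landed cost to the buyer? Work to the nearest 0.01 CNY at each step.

CFR: the seller pays costs through ocean freight to the destination port, but not insurance.
Already in the invoice (seller's account under CFR): inland to port, freight — exclude.
CIF value = CFR price + insurance = 39455.54 + 245.17 = 39700.71
Import duty = 156 × 1.89 = 294.84
Buyer bears: insurance 245.17 + destination terminal 400.75 + brokerage 518.50 + delivery 1433.68 + duty 294.84 = 2892.94
Landed cost = invoice 39455.54 + 2892.94 = 42348.48

Total landed cost: CNY 42348.48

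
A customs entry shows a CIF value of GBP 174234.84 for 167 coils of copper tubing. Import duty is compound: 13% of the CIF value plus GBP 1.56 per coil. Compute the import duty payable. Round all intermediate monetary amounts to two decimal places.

Import duty: GBP 22911.05

Ad valorem component: 174234.84 × 13% = 22650.53
Specific component: 167 × 1.56 = 260.52
Import duty = 22650.53 + 260.52 = 22911.05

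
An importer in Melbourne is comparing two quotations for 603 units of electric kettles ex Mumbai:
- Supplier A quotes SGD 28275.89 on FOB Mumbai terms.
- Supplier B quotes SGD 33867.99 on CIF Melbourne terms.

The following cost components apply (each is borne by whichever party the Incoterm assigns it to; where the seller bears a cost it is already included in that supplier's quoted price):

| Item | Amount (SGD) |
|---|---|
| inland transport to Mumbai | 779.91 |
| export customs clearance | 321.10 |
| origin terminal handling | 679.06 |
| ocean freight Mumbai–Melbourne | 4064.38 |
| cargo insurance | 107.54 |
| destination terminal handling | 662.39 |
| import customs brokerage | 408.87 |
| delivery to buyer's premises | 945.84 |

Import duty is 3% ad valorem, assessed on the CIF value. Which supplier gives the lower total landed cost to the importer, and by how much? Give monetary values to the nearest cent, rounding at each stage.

Supplier A (FOB):
CIF value = FOB price + freight + insurance = 28275.89 + 4064.38 + 107.54 = 32447.81
Import duty = 32447.81 × 3% = 973.43
Buyer bears (A): 4064.38 + 107.54 + 662.39 + 408.87 + 945.84 = 6189.02
Landed cost (A) = invoice 28275.89 + 6189.02 + duty 973.43 = 35438.34
Supplier B (CIF):
The CIF price already equals the CIF value: 33867.99
Import duty = 33867.99 × 3% = 1016.04
Buyer bears (B): 662.39 + 408.87 + 945.84 = 2017.10
Landed cost (B) = invoice 33867.99 + 2017.10 + duty 1016.04 = 36901.13
Difference = |35438.34 − 36901.13| = 1462.79

Supplier A is cheaper by SGD 1462.79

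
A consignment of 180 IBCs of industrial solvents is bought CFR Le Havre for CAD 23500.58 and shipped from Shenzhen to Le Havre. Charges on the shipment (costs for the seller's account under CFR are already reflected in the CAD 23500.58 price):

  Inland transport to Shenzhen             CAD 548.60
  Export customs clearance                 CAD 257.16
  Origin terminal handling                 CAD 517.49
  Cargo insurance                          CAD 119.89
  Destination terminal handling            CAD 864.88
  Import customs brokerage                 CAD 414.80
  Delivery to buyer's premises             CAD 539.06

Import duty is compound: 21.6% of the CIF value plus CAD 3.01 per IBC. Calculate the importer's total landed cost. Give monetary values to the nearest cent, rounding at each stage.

CFR: the seller pays costs through ocean freight to the destination port, but not insurance.
Already in the invoice (seller's account under CFR): inland to port, export clearance, origin terminal — exclude.
CIF value = CFR price + insurance = 23500.58 + 119.89 = 23620.47
Ad valorem component: 23620.47 × 21.6% = 5102.02
Specific component: 180 × 3.01 = 541.80
Import duty = 5102.02 + 541.80 = 5643.82
Buyer bears: insurance 119.89 + destination terminal 864.88 + brokerage 414.80 + delivery 539.06 + duty 5643.82 = 7582.45
Landed cost = invoice 23500.58 + 7582.45 = 31083.03

Total landed cost: CAD 31083.03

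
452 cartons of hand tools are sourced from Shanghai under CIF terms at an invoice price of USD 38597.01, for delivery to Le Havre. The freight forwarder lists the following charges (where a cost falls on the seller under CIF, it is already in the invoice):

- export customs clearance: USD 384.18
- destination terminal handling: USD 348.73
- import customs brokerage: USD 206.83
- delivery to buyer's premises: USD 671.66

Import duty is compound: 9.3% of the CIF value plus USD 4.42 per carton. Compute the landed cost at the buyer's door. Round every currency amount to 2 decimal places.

CIF: the seller pays costs through ocean freight and marine insurance to the destination port.
Already in the invoice (seller's account under CIF): export clearance — exclude.
The CIF price already equals the CIF value: 38597.01
Ad valorem component: 38597.01 × 9.3% = 3589.52
Specific component: 452 × 4.42 = 1997.84
Import duty = 3589.52 + 1997.84 = 5587.36
Buyer bears: destination terminal 348.73 + brokerage 206.83 + delivery 671.66 + duty 5587.36 = 6814.58
Landed cost = invoice 38597.01 + 6814.58 = 45411.59

Total landed cost: USD 45411.59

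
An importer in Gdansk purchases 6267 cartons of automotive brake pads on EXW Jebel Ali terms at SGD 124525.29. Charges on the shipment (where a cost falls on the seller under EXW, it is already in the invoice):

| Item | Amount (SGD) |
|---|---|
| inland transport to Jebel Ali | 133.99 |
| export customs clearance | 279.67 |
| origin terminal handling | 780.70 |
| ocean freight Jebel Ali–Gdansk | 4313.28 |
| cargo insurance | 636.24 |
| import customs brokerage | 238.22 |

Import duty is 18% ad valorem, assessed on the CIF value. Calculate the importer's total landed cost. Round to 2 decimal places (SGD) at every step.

EXW: the seller makes goods available at their premises; the buyer bears all onward costs.
CIF value = EXW price + inland to port + export clearance + origin terminal + freight + insurance = 124525.29 + 133.99 + 279.67 + 780.70 + 4313.28 + 636.24 = 130669.17
Import duty = 130669.17 × 18% = 23520.45
Buyer bears: inland to port 133.99 + export clearance 279.67 + origin terminal 780.70 + freight 4313.28 + insurance 636.24 + brokerage 238.22 + duty 23520.45 = 29902.55
Landed cost = invoice 124525.29 + 29902.55 = 154427.84

Total landed cost: SGD 154427.84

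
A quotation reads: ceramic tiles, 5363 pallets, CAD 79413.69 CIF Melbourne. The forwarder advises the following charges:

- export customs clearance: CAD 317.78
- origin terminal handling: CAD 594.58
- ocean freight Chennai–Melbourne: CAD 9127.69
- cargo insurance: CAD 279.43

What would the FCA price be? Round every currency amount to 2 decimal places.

FCA price: CAD 69411.99

Not relevant to the conversion: export clearance — on the seller under both CIF and FCA; already in the CIF price and stays in the FCA price.
From CIF to FCA, the seller no longer bears: origin terminal, freight, insurance.
FCA price = 79413.69 − 594.58 − 9127.69 − 279.43 = 69411.99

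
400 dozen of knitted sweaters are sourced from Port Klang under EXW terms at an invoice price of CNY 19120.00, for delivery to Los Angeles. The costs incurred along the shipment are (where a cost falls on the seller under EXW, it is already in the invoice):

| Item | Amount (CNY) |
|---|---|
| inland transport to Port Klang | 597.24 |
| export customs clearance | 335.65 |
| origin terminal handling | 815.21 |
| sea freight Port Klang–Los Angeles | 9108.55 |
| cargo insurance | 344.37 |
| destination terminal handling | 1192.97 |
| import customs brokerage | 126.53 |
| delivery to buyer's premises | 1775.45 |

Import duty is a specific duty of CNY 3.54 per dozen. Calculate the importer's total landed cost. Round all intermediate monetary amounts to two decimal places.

EXW: the seller makes goods available at their premises; the buyer bears all onward costs.
CIF value = EXW price + inland to port + export clearance + origin terminal + freight + insurance = 19120.00 + 597.24 + 335.65 + 815.21 + 9108.55 + 344.37 = 30321.02
Import duty = 400 × 3.54 = 1416.00
Buyer bears: inland to port 597.24 + export clearance 335.65 + origin terminal 815.21 + freight 9108.55 + insurance 344.37 + destination terminal 1192.97 + brokerage 126.53 + delivery 1775.45 + duty 1416.00 = 15711.97
Landed cost = invoice 19120.00 + 15711.97 = 34831.97

Total landed cost: CNY 34831.97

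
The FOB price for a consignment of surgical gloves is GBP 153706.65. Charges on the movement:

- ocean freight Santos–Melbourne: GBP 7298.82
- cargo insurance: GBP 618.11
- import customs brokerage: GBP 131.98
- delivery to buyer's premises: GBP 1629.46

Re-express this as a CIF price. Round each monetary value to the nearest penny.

Not relevant to the conversion: brokerage, delivery — on the buyer under both terms; not part of either seller's price.
From FOB to CIF, the seller additionally bears: freight, insurance.
CIF price = 153706.65 + 7298.82 + 618.11 = 161623.58

CIF price: GBP 161623.58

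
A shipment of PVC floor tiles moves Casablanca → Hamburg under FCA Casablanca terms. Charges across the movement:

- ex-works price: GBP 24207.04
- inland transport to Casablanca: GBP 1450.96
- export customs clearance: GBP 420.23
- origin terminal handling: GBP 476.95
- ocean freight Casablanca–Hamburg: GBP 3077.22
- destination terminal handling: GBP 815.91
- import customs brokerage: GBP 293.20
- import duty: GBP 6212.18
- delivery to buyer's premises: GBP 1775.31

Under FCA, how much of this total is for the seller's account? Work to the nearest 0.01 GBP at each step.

Seller's account: GBP 26078.23

FCA: the seller delivers export-cleared goods to the carrier; the buyer bears costs from that point.
Seller's account: goods 24207.04 + inland to port 1450.96 + export clearance 420.23 = 26078.23
Buyer's account: origin terminal 476.95 + freight 3077.22 + destination terminal 815.91 + brokerage 293.20 + duty 6212.18 + delivery 1775.31 = 12650.77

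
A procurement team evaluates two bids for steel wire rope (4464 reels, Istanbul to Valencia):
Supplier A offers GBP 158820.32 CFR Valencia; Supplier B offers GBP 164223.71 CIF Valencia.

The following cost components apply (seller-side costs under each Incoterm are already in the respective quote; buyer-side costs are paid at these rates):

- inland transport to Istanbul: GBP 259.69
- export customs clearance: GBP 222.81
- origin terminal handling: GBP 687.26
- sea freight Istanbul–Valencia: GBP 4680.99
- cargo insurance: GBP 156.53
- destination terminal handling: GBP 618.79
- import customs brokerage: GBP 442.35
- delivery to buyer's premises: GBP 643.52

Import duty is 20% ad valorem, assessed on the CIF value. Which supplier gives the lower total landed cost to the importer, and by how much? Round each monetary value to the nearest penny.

Supplier A is cheaper by GBP 6296.23

Supplier A (CFR):
CIF value = CFR price + insurance = 158820.32 + 156.53 = 158976.85
Import duty = 158976.85 × 20% = 31795.37
Buyer bears (A): 156.53 + 618.79 + 442.35 + 643.52 = 1861.19
Landed cost (A) = invoice 158820.32 + 1861.19 + duty 31795.37 = 192476.88
Supplier B (CIF):
The CIF price already equals the CIF value: 164223.71
Import duty = 164223.71 × 20% = 32844.74
Buyer bears (B): 618.79 + 442.35 + 643.52 = 1704.66
Landed cost (B) = invoice 164223.71 + 1704.66 + duty 32844.74 = 198773.11
Difference = |192476.88 − 198773.11| = 6296.23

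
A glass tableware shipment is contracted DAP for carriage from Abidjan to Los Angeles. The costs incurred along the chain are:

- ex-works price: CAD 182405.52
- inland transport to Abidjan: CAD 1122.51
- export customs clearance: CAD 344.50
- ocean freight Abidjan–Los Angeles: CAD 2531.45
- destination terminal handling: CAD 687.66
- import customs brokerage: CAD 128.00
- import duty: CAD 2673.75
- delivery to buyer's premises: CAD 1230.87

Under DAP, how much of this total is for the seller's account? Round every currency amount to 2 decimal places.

DAP: the seller bears all costs to the named destination except import duty and clearance.
Seller's account: goods 182405.52 + inland to port 1122.51 + export clearance 344.50 + freight 2531.45 + destination terminal 687.66 + delivery 1230.87 = 188322.51
Buyer's account: brokerage 128.00 + duty 2673.75 = 2801.75

Seller's account: CAD 188322.51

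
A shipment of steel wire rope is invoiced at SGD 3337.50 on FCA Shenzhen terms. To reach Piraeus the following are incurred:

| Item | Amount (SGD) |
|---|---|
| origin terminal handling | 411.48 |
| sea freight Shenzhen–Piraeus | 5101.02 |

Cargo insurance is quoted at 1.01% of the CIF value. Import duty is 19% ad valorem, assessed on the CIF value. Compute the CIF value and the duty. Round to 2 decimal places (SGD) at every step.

CIF value: SGD 8940.30; import duty: SGD 1698.66

Let C be the CIF value. C = FCA price + pre-shipment costs + freight + 1.01% × C
C − 1.01% × C = 3337.50 + 411.48 + 5101.02
0.9899 × C = 8850.00
C = 8850.00 / 0.9899 = 8940.30
Insurance premium = 1.01% × 8940.30 = 90.30
Import duty = 8940.30 × 19% = 1698.66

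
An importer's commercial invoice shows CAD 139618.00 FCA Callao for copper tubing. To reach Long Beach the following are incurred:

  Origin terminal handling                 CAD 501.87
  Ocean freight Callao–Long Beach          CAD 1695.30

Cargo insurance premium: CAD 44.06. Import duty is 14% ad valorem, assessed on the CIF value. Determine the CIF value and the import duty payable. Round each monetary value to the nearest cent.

CIF value: CAD 141859.23; import duty: CAD 19860.29

CIF = FCA price + pre-shipment costs + freight + insurance
CIF = 139618.00 + 501.87 + 1695.30 + 44.06 = 141859.23
Import duty = 141859.23 × 14% = 19860.29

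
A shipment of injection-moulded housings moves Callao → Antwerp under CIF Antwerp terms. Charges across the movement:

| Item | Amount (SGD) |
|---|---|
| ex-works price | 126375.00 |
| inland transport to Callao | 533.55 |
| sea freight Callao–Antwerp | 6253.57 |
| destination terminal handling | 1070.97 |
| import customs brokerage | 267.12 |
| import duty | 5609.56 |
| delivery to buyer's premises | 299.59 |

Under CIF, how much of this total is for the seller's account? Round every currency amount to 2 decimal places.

CIF: the seller pays costs through ocean freight and marine insurance to the destination port.
Seller's account: goods 126375.00 + inland to port 533.55 + freight 6253.57 = 133162.12
Buyer's account: destination terminal 1070.97 + brokerage 267.12 + duty 5609.56 + delivery 299.59 = 7247.24

Seller's account: SGD 133162.12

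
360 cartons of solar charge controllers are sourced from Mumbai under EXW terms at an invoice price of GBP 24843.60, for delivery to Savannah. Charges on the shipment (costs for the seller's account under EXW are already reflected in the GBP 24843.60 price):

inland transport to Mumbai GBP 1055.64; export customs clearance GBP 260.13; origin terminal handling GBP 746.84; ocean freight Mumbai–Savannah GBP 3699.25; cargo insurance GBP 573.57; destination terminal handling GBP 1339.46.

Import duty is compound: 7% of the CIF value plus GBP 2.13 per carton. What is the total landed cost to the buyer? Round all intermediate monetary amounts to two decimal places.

EXW: the seller makes goods available at their premises; the buyer bears all onward costs.
CIF value = EXW price + inland to port + export clearance + origin terminal + freight + insurance = 24843.60 + 1055.64 + 260.13 + 746.84 + 3699.25 + 573.57 = 31179.03
Ad valorem component: 31179.03 × 7% = 2182.53
Specific component: 360 × 2.13 = 766.80
Import duty = 2182.53 + 766.80 = 2949.33
Buyer bears: inland to port 1055.64 + export clearance 260.13 + origin terminal 746.84 + freight 3699.25 + insurance 573.57 + destination terminal 1339.46 + duty 2949.33 = 10624.22
Landed cost = invoice 24843.60 + 10624.22 = 35467.82

Total landed cost: GBP 35467.82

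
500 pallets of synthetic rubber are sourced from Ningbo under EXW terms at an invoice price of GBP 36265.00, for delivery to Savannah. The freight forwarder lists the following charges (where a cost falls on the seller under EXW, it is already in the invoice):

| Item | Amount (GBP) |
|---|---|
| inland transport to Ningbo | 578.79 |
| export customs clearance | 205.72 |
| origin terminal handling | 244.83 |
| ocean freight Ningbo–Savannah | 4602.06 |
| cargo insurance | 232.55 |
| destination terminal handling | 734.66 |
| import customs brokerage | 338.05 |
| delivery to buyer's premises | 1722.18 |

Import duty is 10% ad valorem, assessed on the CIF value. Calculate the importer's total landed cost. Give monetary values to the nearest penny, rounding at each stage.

Total landed cost: GBP 49136.74

EXW: the seller makes goods available at their premises; the buyer bears all onward costs.
CIF value = EXW price + inland to port + export clearance + origin terminal + freight + insurance = 36265.00 + 578.79 + 205.72 + 244.83 + 4602.06 + 232.55 = 42128.95
Import duty = 42128.95 × 10% = 4212.90
Buyer bears: inland to port 578.79 + export clearance 205.72 + origin terminal 244.83 + freight 4602.06 + insurance 232.55 + destination terminal 734.66 + brokerage 338.05 + delivery 1722.18 + duty 4212.90 = 12871.74
Landed cost = invoice 36265.00 + 12871.74 = 49136.74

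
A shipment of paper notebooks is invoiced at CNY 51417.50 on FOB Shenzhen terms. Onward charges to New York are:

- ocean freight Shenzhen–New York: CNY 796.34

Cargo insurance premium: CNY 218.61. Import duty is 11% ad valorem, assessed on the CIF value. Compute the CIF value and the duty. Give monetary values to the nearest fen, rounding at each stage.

CIF value: CNY 52432.45; import duty: CNY 5767.57

CIF = FOB price + freight + insurance
CIF = 51417.50 + 796.34 + 218.61 = 52432.45
Import duty = 52432.45 × 11% = 5767.57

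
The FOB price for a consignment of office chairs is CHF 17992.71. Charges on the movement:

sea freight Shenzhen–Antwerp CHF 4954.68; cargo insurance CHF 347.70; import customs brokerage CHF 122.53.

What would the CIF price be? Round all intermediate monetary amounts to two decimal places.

Not relevant to the conversion: brokerage — on the buyer under both terms; not part of either seller's price.
From FOB to CIF, the seller additionally bears: freight, insurance.
CIF price = 17992.71 + 4954.68 + 347.70 = 23295.09

CIF price: CHF 23295.09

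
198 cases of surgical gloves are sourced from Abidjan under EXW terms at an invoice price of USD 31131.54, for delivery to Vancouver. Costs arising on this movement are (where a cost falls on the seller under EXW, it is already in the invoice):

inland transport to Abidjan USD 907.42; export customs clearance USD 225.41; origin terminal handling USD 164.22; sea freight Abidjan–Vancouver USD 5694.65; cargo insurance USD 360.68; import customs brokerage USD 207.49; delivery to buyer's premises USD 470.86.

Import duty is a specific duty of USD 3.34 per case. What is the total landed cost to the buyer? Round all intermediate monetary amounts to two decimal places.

EXW: the seller makes goods available at their premises; the buyer bears all onward costs.
CIF value = EXW price + inland to port + export clearance + origin terminal + freight + insurance = 31131.54 + 907.42 + 225.41 + 164.22 + 5694.65 + 360.68 = 38483.92
Import duty = 198 × 3.34 = 661.32
Buyer bears: inland to port 907.42 + export clearance 225.41 + origin terminal 164.22 + freight 5694.65 + insurance 360.68 + brokerage 207.49 + delivery 470.86 + duty 661.32 = 8692.05
Landed cost = invoice 31131.54 + 8692.05 = 39823.59

Total landed cost: USD 39823.59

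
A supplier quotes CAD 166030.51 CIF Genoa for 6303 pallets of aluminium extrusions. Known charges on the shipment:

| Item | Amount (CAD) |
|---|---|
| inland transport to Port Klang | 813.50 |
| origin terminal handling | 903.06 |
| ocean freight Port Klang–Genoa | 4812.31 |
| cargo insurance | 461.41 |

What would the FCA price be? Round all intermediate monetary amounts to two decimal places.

FCA price: CAD 159853.73

Not relevant to the conversion: inland to port — on the seller under both CIF and FCA; already in the CIF price and stays in the FCA price.
From CIF to FCA, the seller no longer bears: origin terminal, freight, insurance.
FCA price = 166030.51 − 903.06 − 4812.31 − 461.41 = 159853.73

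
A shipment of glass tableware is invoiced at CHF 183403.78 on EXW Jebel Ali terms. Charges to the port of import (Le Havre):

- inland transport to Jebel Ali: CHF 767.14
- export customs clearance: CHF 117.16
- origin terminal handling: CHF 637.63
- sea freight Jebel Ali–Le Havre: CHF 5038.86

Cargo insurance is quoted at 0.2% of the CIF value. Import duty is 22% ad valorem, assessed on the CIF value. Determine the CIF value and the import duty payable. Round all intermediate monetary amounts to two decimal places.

Let C be the CIF value. C = EXW price + pre-shipment costs + freight + 0.2% × C
C − 0.2% × C = 183403.78 + 767.14 + 117.16 + 637.63 + 5038.86
0.998 × C = 189964.57
C = 189964.57 / 0.998 = 190345.26
Insurance premium = 0.2% × 190345.26 = 380.69
Import duty = 190345.26 × 22% = 41875.96

CIF value: CHF 190345.26; import duty: CHF 41875.96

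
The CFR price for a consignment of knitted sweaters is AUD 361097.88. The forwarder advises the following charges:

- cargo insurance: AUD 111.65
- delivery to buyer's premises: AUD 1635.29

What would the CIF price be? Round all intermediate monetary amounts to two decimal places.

CIF price: AUD 361209.53

Not relevant to the conversion: delivery — on the buyer under both terms; not part of either seller's price.
From CFR to CIF, the seller additionally bears: insurance.
CIF price = 361097.88 + 111.65 = 361209.53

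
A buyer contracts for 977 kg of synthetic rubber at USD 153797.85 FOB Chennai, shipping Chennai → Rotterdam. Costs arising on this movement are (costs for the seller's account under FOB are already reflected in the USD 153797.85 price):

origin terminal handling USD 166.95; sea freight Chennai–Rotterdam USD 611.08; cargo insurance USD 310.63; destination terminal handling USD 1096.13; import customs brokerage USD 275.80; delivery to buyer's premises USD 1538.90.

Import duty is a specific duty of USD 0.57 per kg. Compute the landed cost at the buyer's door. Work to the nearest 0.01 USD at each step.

Total landed cost: USD 158187.28

FOB: the seller bears costs until goods are on board at the origin port; the buyer bears freight, insurance and all costs thereafter.
Already in the invoice (seller's account under FOB): origin terminal — exclude.
CIF value = FOB price + freight + insurance = 153797.85 + 611.08 + 310.63 = 154719.56
Import duty = 977 × 0.57 = 556.89
Buyer bears: freight 611.08 + insurance 310.63 + destination terminal 1096.13 + brokerage 275.80 + delivery 1538.90 + duty 556.89 = 4389.43
Landed cost = invoice 153797.85 + 4389.43 = 158187.28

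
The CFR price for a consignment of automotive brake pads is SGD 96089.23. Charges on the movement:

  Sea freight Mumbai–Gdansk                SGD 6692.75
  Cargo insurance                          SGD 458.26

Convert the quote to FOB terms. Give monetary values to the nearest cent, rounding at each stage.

FOB price: SGD 89396.48

Not relevant to the conversion: insurance — on the buyer under both terms; not part of either seller's price.
From CFR to FOB, the seller no longer bears: freight.
FOB price = 96089.23 − 6692.75 = 89396.48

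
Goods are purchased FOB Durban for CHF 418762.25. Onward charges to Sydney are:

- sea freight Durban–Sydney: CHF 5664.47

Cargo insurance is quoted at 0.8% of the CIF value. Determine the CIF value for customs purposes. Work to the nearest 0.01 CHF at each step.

CIF value: CHF 427849.52

Let C be the CIF value. C = FOB price + freight + 0.8% × C
C − 0.8% × C = 418762.25 + 5664.47
0.992 × C = 424426.72
C = 424426.72 / 0.992 = 427849.52
Insurance premium = 0.8% × 427849.52 = 3422.80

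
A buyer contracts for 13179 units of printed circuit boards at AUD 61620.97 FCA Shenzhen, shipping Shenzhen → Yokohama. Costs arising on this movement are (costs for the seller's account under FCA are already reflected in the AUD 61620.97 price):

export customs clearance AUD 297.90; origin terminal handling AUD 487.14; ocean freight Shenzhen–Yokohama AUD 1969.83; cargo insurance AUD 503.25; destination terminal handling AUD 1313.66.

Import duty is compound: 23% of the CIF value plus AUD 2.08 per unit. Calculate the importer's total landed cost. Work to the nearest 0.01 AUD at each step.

Total landed cost: AUD 108160.84

FCA: the seller delivers export-cleared goods to the carrier; the buyer bears costs from that point.
Already in the invoice (seller's account under FCA): export clearance — exclude.
CIF value = FCA price + origin terminal + freight + insurance = 61620.97 + 487.14 + 1969.83 + 503.25 = 64581.19
Ad valorem component: 64581.19 × 23% = 14853.67
Specific component: 13179 × 2.08 = 27412.32
Import duty = 14853.67 + 27412.32 = 42265.99
Buyer bears: origin terminal 487.14 + freight 1969.83 + insurance 503.25 + destination terminal 1313.66 + duty 42265.99 = 46539.87
Landed cost = invoice 61620.97 + 46539.87 = 108160.84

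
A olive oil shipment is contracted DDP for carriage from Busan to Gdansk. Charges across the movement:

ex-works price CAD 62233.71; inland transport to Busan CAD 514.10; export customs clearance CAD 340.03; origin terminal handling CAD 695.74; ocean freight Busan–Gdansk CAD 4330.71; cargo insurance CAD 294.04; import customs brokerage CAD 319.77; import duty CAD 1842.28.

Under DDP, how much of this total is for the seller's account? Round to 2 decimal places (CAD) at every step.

Seller's account: CAD 70570.38

DDP: the seller bears all costs including import duty.
Seller's account: goods 62233.71 + inland to port 514.10 + export clearance 340.03 + origin terminal 695.74 + freight 4330.71 + insurance 294.04 + brokerage 319.77 + duty 1842.28 = 70570.38
Buyer's account: 0.00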